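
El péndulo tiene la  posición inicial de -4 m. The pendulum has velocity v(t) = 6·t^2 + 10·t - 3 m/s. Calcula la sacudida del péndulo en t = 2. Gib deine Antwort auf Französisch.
Pour résoudre ceci, nous devons prendre 2 dérivées de notre équation de la vitesse v(t) = 6·t^2 + 10·t - 3. En prenant d/dt de v(t), nous trouvons a(t) = 12·t + 10. En dérivant l'accélération, nous obtenons le jerk: j(t) = 12. De l'équation du jerk j(t) = 12, nous substituons t = 2 pour obtenir j = 12.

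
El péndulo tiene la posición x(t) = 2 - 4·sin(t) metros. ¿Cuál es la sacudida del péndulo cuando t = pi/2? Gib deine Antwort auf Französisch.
Nous devons dériver notre équation de la position x(t) = 2 - 4·sin(t) 3 fois. La dérivée de la position donne la vitesse: v(t) = -4·cos(t). La dérivée de la vitesse donne l'accélération: a(t) = 4·sin(t). La dérivée de l'accélération donne le jerk: j(t) = 4·cos(t). Nous avons le jerk j(t) = 4·cos(t). En substituant t = pi/2: j(pi/2) = 0.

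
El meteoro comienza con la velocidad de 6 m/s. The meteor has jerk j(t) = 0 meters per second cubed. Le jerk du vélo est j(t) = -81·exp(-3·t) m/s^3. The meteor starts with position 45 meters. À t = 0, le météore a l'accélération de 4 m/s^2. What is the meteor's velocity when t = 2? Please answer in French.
Pour résoudre ceci, nous devons prendre 2 primitives de notre équation du jerk j(t) = 0. En intégrant le jerk et en utilisant la condition initiale a(0) = 4, nous obtenons a(t) = 4. En intégrant l'accélération et en utilisant la condition initiale v(0) = 6, nous obtenons v(t) = 4·t + 6. En utilisant v(t) = 4·t + 6 et en substituant t = 2, nous trouvons v = 14.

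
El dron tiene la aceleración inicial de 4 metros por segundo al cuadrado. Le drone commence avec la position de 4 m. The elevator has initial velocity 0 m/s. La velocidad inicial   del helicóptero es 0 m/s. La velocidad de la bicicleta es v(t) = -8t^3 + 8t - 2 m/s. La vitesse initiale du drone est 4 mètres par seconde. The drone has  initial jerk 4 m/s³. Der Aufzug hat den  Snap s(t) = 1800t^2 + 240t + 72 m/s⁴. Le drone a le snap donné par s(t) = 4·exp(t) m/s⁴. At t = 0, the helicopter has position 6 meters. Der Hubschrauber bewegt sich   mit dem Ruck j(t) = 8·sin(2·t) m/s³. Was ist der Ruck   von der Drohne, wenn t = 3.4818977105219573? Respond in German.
Wir müssen unsere Gleichung für den Snap s(t) = 4·exp(t) 1-mal integrieren. Durch Integration von dem Snap und Verwendung der Anfangsbedingung j(0) = 4, erhalten wir j(t) = 4·exp(t). Mit j(t) = 4·exp(t) und Einsetzen von t = 3.4818977105219573, finden wir j = 130.085518870643.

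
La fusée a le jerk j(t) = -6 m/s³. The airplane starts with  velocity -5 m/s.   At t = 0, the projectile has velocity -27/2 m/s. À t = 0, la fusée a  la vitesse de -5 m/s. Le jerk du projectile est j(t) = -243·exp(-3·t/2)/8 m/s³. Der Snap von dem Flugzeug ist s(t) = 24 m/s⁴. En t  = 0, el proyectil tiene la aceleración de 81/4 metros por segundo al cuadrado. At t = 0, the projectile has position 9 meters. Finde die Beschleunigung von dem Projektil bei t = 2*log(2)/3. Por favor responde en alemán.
Ausgehend von dem Ruck j(t) = -243·exp(-3·t/2)/8, nehmen wir 1 Integral. Mit ∫j(t)dt und Anwendung von a(0) = 81/4, finden wir a(t) = 81·exp(-3·t/2)/4. Mit a(t) = 81·exp(-3·t/2)/4 und Einsetzen von t = 2*log(2)/3, finden wir a = 81/8.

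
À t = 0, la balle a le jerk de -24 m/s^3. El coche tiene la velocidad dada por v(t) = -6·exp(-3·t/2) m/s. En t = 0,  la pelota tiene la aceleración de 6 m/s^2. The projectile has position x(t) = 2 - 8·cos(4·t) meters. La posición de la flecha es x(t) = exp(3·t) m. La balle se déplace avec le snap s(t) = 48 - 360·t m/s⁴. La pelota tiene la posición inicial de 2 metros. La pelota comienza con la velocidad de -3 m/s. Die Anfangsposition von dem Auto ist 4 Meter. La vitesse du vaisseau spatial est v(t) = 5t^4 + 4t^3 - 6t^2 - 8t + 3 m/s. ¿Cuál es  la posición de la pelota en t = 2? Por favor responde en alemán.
Wir müssen unsere Gleichung für den Snap s(t) = 48 - 360·t 4-mal integrieren. Durch Integration von dem Snap und Verwendung der Anfangsbedingung j(0) = -24, erhalten wir j(t) = -180·t^2 + 48·t - 24. Die Stammfunktion von dem Ruck ist die Beschleunigung. Mit a(0) = 6 erhalten wir a(t) = -60·t^3 + 24·t^2 - 24·t + 6. Mit ∫a(t)dt und Anwendung von v(0) = -3, finden wir v(t) = -15·t^4 + 8·t^3 - 12·t^2 + 6·t - 3. Das Integral von der Geschwindigkeit, mit x(0) = 2, ergibt die Position: x(t) = -3·t^5 + 2·t^4 - 4·t^3 + 3·t^2 - 3·t + 2. Wir haben die Position x(t) = -3·t^5 + 2·t^4 - 4·t^3 + 3·t^2 - 3·t + 2. Durch Einsetzen von t = 2: x(2) = -88.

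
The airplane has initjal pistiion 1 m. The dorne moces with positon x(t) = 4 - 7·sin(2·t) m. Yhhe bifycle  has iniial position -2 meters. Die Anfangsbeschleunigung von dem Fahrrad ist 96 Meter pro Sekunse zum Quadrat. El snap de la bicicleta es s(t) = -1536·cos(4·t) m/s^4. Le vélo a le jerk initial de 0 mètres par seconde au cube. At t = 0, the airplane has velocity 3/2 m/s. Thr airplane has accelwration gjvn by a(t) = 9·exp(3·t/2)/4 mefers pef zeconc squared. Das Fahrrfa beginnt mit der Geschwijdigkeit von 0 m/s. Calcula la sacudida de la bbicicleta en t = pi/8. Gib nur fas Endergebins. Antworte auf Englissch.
The answer is -384.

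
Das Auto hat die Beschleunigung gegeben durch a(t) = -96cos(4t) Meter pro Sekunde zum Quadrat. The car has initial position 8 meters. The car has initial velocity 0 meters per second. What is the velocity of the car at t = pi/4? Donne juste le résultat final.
The answer is 0.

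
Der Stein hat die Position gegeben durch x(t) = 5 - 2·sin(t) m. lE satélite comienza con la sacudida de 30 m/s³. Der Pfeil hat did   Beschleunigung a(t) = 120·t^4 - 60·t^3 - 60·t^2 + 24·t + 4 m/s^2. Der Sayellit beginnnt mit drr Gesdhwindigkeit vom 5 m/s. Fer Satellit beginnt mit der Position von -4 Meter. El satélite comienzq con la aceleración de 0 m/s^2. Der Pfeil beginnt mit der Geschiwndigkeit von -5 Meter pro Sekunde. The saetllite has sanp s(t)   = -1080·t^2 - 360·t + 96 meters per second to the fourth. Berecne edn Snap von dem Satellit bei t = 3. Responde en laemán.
Wir haben den Snap s(t) = -1080·t^2 - 360·t + 96. Durch Einsetzen von t = 3: s(3) = -10704.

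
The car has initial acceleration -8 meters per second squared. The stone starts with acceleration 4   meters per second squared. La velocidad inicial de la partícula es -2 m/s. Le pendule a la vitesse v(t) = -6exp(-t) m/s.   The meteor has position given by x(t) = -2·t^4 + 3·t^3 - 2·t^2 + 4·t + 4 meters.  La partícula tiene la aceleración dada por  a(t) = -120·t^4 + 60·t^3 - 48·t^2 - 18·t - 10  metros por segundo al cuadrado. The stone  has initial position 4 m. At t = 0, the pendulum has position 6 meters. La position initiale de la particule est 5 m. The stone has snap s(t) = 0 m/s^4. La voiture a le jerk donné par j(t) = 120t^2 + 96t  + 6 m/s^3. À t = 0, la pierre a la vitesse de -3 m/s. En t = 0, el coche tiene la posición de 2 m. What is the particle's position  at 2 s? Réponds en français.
Pour résoudre ceci, nous devons prendre 2 intégrales de notre équation de l'accélération a(t) = -120·t^4 + 60·t^3 - 48·t^2 - 18·t - 10. L'intégrale de l'accélération est la vitesse. En utilisant v(0) = -2, nous obtenons v(t) = -24·t^5 + 15·t^4 - 16·t^3 - 9·t^2 - 10·t - 2. En prenant ∫v(t)dt et en appliquant x(0) = 5, nous trouvons x(t) = -4·t^6 + 3·t^5 - 4·t^4 - 3·t^3 - 5·t^2 - 2·t + 5. En utilisant x(t) = -4·t^6 + 3·t^5 - 4·t^4 - 3·t^3 - 5·t^2 - 2·t + 5 et en substituant t = 2, nous trouvons x = -267.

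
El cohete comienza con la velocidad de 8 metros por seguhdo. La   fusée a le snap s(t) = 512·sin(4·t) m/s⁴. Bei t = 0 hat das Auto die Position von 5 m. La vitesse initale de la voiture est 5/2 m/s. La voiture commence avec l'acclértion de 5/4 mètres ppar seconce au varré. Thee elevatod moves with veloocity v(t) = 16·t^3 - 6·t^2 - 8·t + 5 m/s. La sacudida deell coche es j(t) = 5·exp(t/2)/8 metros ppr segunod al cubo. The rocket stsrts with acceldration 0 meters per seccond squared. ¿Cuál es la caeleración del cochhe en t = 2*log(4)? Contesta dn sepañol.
Debemos encontrar la integral de nuestra ecuación de la sacudida j(t) = 5·exp(t/2)/8 1 vez. Integrando la sacudida y usando la condición inicial a(0) = 5/4, obtenemos a(t) = 5·exp(t/2)/4. Tenemos la aceleración a(t) = 5·exp(t/2)/4. Sustituyendo t = 2*log(4): a(2*log(4)) = 5.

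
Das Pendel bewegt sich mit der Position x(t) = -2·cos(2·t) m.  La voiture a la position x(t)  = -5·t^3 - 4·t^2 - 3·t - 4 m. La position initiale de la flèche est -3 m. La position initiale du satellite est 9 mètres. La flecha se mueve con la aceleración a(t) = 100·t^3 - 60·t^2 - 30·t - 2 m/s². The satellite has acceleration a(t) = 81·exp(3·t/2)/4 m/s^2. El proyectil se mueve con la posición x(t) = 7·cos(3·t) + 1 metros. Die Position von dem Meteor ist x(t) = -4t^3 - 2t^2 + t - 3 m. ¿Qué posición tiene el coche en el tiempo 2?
De la ecuación de la posición x(t) = -5·t^3 - 4·t^2 - 3·t - 4, sustituimos t = 2 para obtener x = -66.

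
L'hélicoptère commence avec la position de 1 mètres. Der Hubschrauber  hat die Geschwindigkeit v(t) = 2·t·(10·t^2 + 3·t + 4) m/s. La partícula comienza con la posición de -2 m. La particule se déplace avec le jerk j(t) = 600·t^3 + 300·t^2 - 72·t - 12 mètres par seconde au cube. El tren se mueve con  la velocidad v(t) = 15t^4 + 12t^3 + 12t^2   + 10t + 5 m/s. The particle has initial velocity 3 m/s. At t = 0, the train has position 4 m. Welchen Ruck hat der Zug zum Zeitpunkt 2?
Wir müssen unsere Gleichung für die Geschwindigkeit v(t) = 15·t^4 + 12·t^3 + 12·t^2 + 10·t + 5 2-mal ableiten. Mit d/dt von v(t) finden wir a(t) = 60·t^3 + 36·t^2 + 24·t + 10. Die Ableitung von der Beschleunigung ergibt den Ruck: j(t) = 180·t^2 + 72·t + 24. Aus der Gleichung für den Ruck j(t) = 180·t^2 + 72·t + 24, setzen wir t = 2 ein und erhalten j = 888.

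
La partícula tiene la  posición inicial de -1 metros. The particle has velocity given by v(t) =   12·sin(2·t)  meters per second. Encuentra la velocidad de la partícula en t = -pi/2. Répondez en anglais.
From the given velocity equation v(t) = 12·sin(2·t), we substitute t = -pi/2 to get v = 0.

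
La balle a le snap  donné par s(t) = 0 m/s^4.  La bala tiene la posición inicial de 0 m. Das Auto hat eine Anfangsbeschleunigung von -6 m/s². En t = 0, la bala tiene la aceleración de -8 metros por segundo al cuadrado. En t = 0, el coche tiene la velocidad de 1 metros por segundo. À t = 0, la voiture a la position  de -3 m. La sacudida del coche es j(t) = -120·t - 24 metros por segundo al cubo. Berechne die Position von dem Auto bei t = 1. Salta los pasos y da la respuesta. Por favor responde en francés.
La réponse est -14.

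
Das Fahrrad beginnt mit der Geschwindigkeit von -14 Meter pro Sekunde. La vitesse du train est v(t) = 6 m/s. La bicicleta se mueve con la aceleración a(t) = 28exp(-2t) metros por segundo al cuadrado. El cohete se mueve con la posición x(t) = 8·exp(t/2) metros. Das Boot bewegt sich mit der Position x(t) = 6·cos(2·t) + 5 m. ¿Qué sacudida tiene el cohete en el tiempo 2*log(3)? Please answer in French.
En partant de la position x(t) = 8·exp(t/2), nous prenons 3 dérivées. En prenant d/dt de x(t), nous trouvons v(t) = 4·exp(t/2). La dérivée de la vitesse donne l'accélération: a(t) = 2·exp(t/2). En dérivant l'accélération, nous obtenons le jerk: j(t) = exp(t/2). De l'équation du jerk j(t) = exp(t/2), nous substituons t = 2*log(3) pour obtenir j = 3.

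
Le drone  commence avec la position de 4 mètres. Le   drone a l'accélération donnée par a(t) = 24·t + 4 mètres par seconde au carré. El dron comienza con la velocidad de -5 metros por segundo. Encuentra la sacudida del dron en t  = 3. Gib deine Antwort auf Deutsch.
Ausgehend von der Beschleunigung a(t) = 24·t + 4, nehmen wir 1 Ableitung. Mit d/dt von a(t) finden wir j(t) = 24. Mit j(t) = 24 und Einsetzen von t = 3, finden wir j = 24.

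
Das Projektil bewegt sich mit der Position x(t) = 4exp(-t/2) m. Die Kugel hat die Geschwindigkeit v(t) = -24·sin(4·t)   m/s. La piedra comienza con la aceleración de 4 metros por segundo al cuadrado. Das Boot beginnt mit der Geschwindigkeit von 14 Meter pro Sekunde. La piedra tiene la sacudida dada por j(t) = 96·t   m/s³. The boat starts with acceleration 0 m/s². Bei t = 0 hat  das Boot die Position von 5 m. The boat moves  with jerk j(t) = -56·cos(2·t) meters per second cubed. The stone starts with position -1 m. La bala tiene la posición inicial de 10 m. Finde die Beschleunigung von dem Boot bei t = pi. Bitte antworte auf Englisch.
To solve this, we need to take 1 antiderivative of our jerk equation j(t) = -56·cos(2·t). Integrating jerk and using the initial condition a(0) = 0, we get a(t) = -28·sin(2·t). From the given acceleration equation a(t) = -28·sin(2·t), we substitute t = pi to get a = 0.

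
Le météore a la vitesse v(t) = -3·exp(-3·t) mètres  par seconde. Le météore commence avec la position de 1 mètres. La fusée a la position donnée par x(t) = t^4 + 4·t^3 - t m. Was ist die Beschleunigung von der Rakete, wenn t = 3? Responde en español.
Debemos derivar nuestra ecuación de la posición x(t) = t^4 + 4·t^3 - t 2 veces. La derivada de la posición da la velocidad: v(t) = 4·t^3 + 12·t^2 - 1. Derivando la velocidad, obtenemos la aceleración: a(t) = 12·t^2 + 24·t. Tenemos la aceleración a(t) = 12·t^2 + 24·t. Sustituyendo t = 3: a(3) = 180.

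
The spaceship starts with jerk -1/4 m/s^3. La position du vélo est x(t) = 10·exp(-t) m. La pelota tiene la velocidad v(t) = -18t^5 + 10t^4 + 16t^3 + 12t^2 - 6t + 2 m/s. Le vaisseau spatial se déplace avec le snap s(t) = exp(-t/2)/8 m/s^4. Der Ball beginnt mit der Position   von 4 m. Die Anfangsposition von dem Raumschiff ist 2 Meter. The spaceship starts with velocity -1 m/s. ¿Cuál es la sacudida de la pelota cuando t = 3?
Para resolver esto, necesitamos tomar 2 derivadas de nuestra ecuación de la velocidad v(t) = -18·t^5 + 10·t^4 + 16·t^3 + 12·t^2 - 6·t + 2. Tomando d/dt de v(t), encontramos a(t) = -90·t^4 + 40·t^3 + 48·t^2 + 24·t - 6. Derivando la aceleración, obtenemos la sacudida: j(t) = -360·t^3 + 120·t^2 + 96·t + 24. Tenemos la sacudida j(t) = -360·t^3 + 120·t^2 + 96·t + 24. Sustituyendo t = 3: j(3) = -8328.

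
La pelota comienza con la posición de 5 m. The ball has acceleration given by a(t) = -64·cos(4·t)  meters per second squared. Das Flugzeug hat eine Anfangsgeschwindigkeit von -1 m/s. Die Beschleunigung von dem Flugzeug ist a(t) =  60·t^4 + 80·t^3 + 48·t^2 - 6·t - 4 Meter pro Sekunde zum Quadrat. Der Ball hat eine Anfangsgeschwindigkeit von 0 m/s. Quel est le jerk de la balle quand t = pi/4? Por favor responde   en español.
Para resolver esto, necesitamos tomar 1 derivada de nuestra ecuación de la aceleración a(t) = -64·cos(4·t). La derivada de la aceleración da la sacudida: j(t) = 256·sin(4·t). De la ecuación de la sacudida j(t) = 256·sin(4·t), sustituimos t = pi/4 para obtener j = 0.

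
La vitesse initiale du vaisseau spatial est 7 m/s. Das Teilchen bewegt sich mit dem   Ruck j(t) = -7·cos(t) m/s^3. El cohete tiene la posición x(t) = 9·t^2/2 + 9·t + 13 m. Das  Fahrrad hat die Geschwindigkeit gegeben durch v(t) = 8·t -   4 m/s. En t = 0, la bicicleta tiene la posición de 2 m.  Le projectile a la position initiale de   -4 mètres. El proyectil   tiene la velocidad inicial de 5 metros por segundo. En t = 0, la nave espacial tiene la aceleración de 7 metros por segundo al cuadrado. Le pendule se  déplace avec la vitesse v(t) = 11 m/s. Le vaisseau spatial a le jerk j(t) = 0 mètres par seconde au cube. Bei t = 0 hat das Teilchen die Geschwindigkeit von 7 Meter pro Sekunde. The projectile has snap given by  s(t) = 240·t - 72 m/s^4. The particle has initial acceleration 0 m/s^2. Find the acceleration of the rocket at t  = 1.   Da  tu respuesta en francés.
Nous devons dériver notre équation de la position x(t) = 9·t^2/2 + 9·t + 13 2 fois. En dérivant la position, nous obtenons la vitesse: v(t) = 9·t + 9. La dérivée de la vitesse donne l'accélération: a(t) = 9. De l'équation de l'accélération a(t) = 9, nous substituons t = 1 pour obtenir a = 9.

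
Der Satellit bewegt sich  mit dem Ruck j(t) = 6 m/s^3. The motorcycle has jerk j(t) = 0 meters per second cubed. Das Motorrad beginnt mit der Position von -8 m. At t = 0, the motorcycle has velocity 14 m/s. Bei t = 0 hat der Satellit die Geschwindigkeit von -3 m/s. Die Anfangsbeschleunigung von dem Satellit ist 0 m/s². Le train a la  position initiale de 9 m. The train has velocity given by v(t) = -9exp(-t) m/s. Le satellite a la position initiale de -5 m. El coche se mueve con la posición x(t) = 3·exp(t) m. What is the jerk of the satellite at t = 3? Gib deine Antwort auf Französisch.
En utilisant j(t) = 6 et en substituant t = 3, nous trouvons j = 6.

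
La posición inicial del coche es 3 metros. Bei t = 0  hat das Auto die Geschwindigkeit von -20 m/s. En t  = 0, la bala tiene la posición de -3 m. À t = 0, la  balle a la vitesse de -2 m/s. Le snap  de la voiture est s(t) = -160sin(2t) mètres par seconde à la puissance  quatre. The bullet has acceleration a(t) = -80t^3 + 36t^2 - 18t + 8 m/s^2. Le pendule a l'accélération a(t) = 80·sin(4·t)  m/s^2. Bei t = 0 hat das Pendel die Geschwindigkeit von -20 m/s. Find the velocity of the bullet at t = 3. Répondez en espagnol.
Necesitamos integrar nuestra ecuación de la aceleración a(t) = -80·t^3 + 36·t^2 - 18·t + 8 1 vez. La antiderivada de la aceleración, con v(0) = -2, da la velocidad: v(t) = -20·t^4 + 12·t^3 - 9·t^2 + 8·t - 2. Tenemos la velocidad v(t) = -20·t^4 + 12·t^3 - 9·t^2 + 8·t - 2. Sustituyendo t = 3: v(3) = -1355.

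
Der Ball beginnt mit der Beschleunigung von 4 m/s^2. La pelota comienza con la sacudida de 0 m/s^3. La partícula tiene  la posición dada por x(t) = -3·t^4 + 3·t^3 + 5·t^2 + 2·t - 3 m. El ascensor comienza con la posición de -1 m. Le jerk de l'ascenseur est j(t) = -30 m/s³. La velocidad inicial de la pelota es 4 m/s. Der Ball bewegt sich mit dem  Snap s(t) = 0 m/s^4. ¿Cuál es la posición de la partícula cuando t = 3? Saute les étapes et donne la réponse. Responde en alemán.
Die Position bei t = 3 ist x = -114.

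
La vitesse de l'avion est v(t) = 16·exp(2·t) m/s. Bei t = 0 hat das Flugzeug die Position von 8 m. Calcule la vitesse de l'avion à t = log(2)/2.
De l'équation de la vitesse v(t) = 16·exp(2·t), nous substituons t = log(2)/2 pour obtenir v = 32.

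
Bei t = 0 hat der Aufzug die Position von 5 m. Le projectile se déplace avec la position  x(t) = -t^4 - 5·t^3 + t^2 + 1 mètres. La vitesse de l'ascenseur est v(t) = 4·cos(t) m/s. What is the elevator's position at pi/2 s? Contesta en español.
Partiendo de la velocidad v(t) = 4·cos(t), tomamos 1 antiderivada. La integral de la velocidad, con x(0) = 5, da la posición: x(t) = 4·sin(t) + 5. De la ecuación de la posición x(t) = 4·sin(t) + 5, sustituimos t = pi/2 para obtener x = 9.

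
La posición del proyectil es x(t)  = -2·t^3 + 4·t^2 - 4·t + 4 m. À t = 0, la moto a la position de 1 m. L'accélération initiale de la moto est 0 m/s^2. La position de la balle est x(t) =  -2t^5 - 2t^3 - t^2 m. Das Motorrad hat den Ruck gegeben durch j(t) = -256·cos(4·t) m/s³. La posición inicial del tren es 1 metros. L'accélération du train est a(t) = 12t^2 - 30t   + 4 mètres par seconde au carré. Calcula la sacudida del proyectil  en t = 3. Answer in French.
Pour résoudre ceci, nous devons prendre 3 dérivées de notre équation de la position x(t) = -2·t^3 + 4·t^2 - 4·t + 4. En prenant d/dt de x(t), nous trouvons v(t) = -6·t^2 + 8·t - 4. La dérivée de la vitesse donne l'accélération: a(t) = 8 - 12·t. En dérivant l'accélération, nous obtenons le jerk: j(t) = -12. Nous avons le jerk j(t) = -12. En substituant t = 3: j(3) = -12.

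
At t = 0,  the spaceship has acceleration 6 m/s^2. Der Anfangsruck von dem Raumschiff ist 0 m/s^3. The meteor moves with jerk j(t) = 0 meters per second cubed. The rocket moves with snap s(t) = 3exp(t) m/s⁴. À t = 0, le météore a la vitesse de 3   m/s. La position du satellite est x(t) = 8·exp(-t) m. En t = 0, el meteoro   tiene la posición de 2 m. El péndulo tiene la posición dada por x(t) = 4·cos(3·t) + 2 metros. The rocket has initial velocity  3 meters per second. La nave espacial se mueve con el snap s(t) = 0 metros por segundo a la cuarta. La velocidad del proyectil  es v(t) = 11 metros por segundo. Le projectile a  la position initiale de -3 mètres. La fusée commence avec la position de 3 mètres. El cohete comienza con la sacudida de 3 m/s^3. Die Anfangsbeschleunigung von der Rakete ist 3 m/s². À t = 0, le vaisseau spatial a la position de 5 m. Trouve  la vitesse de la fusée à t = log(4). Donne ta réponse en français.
Pour résoudre ceci, nous devons prendre 3 intégrales de notre équation du snap s(t) = 3·exp(t). La primitive du snap, avec j(0) = 3, donne le jerk: j(t) = 3·exp(t). L'intégrale du jerk est l'accélération. En utilisant a(0) = 3, nous obtenons a(t) = 3·exp(t). En prenant ∫a(t)dt et en appliquant v(0) = 3, nous trouvons v(t) = 3·exp(t). De l'équation de la vitesse v(t) = 3·exp(t), nous substituons t = log(4) pour obtenir v = 12.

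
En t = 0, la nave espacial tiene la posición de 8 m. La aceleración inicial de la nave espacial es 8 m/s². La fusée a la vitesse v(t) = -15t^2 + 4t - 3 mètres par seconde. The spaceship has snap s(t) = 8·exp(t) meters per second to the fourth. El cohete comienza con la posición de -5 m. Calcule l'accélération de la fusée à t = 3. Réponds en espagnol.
Partiendo de la velocidad v(t) = -15·t^2 + 4·t - 3, tomamos 1 derivada. Derivando la velocidad, obtenemos la aceleración: a(t) = 4 - 30·t. De la ecuación de la aceleración a(t) = 4 - 30·t, sustituimos t = 3 para obtener a = -86.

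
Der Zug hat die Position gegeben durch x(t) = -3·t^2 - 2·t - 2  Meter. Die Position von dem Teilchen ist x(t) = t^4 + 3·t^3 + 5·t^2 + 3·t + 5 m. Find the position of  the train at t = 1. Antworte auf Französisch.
Nous avons la position x(t) = -3·t^2 - 2·t - 2. En substituant t = 1: x(1) = -7.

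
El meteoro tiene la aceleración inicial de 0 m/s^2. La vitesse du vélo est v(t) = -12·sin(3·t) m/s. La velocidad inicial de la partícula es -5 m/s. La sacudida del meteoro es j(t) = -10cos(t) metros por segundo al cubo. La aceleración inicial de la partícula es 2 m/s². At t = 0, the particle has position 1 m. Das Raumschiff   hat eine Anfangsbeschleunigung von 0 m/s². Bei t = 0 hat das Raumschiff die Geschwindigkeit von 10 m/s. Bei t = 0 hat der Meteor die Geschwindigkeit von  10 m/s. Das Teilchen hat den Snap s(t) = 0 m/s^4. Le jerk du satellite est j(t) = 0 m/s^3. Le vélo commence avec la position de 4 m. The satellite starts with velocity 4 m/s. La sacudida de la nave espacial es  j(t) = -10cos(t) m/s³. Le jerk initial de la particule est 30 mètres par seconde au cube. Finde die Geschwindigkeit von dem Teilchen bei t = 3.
Ausgehend von dem Snap s(t) = 0, nehmen wir 3 Stammfunktionen. Das Integral von dem Snap ist der Ruck. Mit j(0) = 30 erhalten wir j(t) = 30. Durch Integration von dem Ruck und Verwendung der Anfangsbedingung a(0) = 2, erhalten wir a(t) = 30·t + 2. Das Integral von der Beschleunigung, mit v(0) = -5, ergibt die Geschwindigkeit: v(t) = 15·t^2 + 2·t - 5. Aus der Gleichung für die Geschwindigkeit v(t) = 15·t^2 + 2·t - 5, setzen wir t = 3 ein und erhalten v = 136.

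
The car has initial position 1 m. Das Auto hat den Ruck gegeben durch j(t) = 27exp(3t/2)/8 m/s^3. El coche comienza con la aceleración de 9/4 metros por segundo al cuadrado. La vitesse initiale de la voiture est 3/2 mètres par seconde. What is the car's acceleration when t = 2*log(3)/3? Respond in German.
Um dies zu lösen, müssen wir 1 Stammfunktion unserer Gleichung für den Ruck j(t) = 27·exp(3·t/2)/8 finden. Mit ∫j(t)dt und Anwendung von a(0) = 9/4, finden wir a(t) = 9·exp(3·t/2)/4. Aus der Gleichung für die Beschleunigung a(t) = 9·exp(3·t/2)/4, setzen wir t = 2*log(3)/3 ein und erhalten a = 27/4.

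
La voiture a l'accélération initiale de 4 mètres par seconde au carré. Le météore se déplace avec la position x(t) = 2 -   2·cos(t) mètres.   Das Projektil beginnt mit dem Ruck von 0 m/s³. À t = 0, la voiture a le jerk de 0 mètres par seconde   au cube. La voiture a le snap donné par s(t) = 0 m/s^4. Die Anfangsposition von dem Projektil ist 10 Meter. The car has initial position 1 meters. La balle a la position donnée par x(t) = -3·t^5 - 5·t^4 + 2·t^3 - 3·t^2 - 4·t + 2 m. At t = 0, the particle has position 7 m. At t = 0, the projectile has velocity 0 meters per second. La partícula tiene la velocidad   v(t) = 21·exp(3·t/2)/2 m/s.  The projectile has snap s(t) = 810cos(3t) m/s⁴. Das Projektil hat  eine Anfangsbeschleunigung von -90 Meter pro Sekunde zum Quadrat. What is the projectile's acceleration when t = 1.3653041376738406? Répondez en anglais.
To solve this, we need to take 2 integrals of our snap equation s(t) = 810·cos(3·t). The integral of snap is jerk. Using j(0) = 0, we get j(t) = 270·sin(3·t). The antiderivative of jerk, with a(0) = -90, gives acceleration: a(t) = -90·cos(3·t). From the given acceleration equation a(t) = -90·cos(3·t), we substitute t = 1.3653041376738406 to get a = 52.0347522514338.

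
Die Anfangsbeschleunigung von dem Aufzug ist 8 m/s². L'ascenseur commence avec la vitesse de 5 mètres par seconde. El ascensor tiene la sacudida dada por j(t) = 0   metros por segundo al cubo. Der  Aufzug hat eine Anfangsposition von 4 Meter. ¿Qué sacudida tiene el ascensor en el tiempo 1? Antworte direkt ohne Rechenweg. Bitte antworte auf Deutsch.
Bei t = 1, j = 0.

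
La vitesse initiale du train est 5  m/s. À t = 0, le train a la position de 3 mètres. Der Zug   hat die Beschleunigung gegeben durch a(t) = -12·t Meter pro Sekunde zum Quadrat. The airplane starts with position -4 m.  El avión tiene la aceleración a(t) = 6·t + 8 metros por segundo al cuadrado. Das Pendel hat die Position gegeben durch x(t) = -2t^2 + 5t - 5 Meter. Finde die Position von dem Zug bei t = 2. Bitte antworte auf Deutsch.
Wir müssen unsere Gleichung für die Beschleunigung a(t) = -12·t 2-mal integrieren. Mit ∫a(t)dt und Anwendung von v(0) = 5, finden wir v(t) = 5 - 6·t^2. Mit ∫v(t)dt und Anwendung von x(0) = 3, finden wir x(t) = -2·t^3 + 5·t + 3. Wir haben die Position x(t) = -2·t^3 + 5·t + 3. Durch Einsetzen von t = 2: x(2) = -3.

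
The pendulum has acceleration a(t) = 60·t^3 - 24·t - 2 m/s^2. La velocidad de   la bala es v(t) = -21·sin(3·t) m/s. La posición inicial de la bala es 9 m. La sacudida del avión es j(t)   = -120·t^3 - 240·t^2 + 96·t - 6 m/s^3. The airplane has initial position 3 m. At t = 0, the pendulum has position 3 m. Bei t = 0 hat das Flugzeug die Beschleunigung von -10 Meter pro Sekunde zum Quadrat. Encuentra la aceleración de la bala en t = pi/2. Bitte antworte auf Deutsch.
Ausgehend von der Geschwindigkeit v(t) = -21·sin(3·t), nehmen wir 1 Ableitung. Mit d/dt von v(t) finden wir a(t) = -63·cos(3·t). Mit a(t) = -63·cos(3·t) und Einsetzen von t = pi/2, finden wir a = 0.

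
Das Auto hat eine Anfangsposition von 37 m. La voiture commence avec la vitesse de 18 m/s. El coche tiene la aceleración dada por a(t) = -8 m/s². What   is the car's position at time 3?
Starting from acceleration a(t) = -8, we take 2 antiderivatives. Taking ∫a(t)dt and applying v(0) = 18, we find v(t) = 18 - 8·t. Integrating velocity and using the initial condition x(0) = 37, we get x(t) = -4·t^2 + 18·t + 37. We have position x(t) = -4·t^2 + 18·t + 37. Substituting t = 3: x(3) = 55.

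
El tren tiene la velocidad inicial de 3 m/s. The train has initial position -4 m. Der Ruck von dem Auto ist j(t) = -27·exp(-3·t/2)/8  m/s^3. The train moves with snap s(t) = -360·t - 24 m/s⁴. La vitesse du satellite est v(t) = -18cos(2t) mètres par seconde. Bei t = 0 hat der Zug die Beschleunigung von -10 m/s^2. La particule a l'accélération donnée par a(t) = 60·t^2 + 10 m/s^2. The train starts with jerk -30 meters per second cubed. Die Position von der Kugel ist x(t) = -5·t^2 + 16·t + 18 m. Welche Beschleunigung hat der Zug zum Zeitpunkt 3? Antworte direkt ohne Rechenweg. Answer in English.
The acceleration at t = 3 is a = -1828.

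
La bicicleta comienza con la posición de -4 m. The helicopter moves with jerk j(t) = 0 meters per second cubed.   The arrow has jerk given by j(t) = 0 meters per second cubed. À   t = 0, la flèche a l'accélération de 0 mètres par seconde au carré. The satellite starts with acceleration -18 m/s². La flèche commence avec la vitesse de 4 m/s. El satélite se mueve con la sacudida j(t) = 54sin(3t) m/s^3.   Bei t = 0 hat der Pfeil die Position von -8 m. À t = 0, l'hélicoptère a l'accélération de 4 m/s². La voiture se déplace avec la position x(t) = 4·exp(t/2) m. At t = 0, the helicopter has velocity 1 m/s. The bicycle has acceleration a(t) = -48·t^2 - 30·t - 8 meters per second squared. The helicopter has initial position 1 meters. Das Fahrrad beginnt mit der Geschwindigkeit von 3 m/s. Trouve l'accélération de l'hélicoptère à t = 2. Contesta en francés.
Nous devons trouver l'intégrale de notre équation du jerk j(t) = 0 1 fois. En prenant ∫j(t)dt et en appliquant a(0) = 4, nous trouvons a(t) = 4. En utilisant a(t) = 4 et en substituant t = 2, nous trouvons a = 4.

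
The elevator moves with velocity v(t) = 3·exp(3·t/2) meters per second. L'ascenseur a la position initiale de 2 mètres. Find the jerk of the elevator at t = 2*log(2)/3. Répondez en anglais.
Starting from velocity v(t) = 3·exp(3·t/2), we take 2 derivatives. The derivative of velocity gives acceleration: a(t) = 9·exp(3·t/2)/2. Differentiating acceleration, we get jerk: j(t) = 27·exp(3·t/2)/4. From the given jerk equation j(t) = 27·exp(3·t/2)/4, we substitute t = 2*log(2)/3 to get j = 27/2.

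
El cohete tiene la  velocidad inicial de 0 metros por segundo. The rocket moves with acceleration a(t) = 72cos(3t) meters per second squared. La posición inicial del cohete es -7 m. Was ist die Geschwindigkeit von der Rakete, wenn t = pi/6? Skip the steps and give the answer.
Die Geschwindigkeit bei t = pi/6 ist v = 24.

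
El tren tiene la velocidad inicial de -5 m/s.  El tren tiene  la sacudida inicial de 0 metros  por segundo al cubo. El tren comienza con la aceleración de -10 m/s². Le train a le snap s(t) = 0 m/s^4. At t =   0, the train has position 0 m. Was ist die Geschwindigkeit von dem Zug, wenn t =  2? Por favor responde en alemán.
Wir müssen das Integral unserer Gleichung für den Snap s(t) = 0 3-mal finden. Das Integral von dem Snap ist der Ruck. Mit j(0) = 0 erhalten wir j(t) = 0. Durch Integration von dem Ruck und Verwendung der Anfangsbedingung a(0) = -10, erhalten wir a(t) = -10. Die Stammfunktion von der Beschleunigung ist die Geschwindigkeit. Mit v(0) = -5 erhalten wir v(t) = -10·t - 5. Wir haben die Geschwindigkeit v(t) = -10·t - 5. Durch Einsetzen von t = 2: v(2) = -25.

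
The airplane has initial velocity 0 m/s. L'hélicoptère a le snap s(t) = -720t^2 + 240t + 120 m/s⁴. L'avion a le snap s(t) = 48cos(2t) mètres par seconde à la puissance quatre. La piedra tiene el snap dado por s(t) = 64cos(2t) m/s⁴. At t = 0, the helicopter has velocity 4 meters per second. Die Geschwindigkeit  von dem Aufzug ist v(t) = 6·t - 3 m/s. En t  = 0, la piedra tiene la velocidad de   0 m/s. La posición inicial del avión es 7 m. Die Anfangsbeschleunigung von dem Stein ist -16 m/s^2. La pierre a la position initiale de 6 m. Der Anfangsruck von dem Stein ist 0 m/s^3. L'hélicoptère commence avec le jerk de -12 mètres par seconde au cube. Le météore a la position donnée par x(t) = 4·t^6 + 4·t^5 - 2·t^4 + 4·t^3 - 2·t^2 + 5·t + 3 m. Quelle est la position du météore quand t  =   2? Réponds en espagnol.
Tenemos la posición x(t) = 4·t^6 + 4·t^5 - 2·t^4 + 4·t^3 - 2·t^2 + 5·t + 3. Sustituyendo t = 2: x(2) = 389.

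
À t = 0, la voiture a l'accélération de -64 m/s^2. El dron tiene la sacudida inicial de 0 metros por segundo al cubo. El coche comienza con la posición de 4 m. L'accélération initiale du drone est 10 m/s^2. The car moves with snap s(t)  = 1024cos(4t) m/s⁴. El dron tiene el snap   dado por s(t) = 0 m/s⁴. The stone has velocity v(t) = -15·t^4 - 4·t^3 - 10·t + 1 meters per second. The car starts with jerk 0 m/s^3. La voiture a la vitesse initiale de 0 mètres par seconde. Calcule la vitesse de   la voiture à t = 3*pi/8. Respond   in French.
Pour résoudre ceci, nous devons prendre 3 primitives de notre équation du snap s(t) = 1024·cos(4·t). En prenant ∫s(t)dt et en appliquant j(0) = 0, nous trouvons j(t) = 256·sin(4·t). La primitive du jerk, avec a(0) = -64, donne l'accélération: a(t) = -64·cos(4·t). La primitive de l'accélération, avec v(0) = 0, donne la vitesse: v(t) = -16·sin(4·t). De l'équation de la vitesse v(t) = -16·sin(4·t), nous substituons t = 3*pi/8 pour obtenir v = 16.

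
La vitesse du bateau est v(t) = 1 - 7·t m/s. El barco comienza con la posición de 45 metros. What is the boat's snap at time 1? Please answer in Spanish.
Debemos derivar nuestra ecuación de la velocidad v(t) = 1 - 7·t 3 veces. La derivada de la velocidad da la aceleración: a(t) = -7. Derivando la aceleración, obtenemos la sacudida: j(t) = 0. Derivando la sacudida, obtenemos el snap: s(t) = 0. Usando s(t) = 0 y sustituyendo t = 1, encontramos s = 0.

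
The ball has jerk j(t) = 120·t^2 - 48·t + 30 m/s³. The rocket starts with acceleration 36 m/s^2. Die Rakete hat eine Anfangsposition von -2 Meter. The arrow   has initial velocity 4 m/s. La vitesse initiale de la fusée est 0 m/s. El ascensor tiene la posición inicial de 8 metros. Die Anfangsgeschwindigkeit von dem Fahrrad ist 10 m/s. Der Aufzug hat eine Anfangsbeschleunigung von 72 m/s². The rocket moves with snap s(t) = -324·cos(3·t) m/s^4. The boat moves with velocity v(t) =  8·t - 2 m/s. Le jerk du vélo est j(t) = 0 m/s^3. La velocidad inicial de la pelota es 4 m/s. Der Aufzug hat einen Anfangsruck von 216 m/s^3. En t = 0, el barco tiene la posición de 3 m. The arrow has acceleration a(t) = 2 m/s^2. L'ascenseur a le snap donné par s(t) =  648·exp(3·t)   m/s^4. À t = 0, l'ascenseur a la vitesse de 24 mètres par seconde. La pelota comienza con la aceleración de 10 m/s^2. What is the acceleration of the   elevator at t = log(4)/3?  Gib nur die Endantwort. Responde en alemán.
Die Beschleunigung bei t = log(4)/3 ist a = 288.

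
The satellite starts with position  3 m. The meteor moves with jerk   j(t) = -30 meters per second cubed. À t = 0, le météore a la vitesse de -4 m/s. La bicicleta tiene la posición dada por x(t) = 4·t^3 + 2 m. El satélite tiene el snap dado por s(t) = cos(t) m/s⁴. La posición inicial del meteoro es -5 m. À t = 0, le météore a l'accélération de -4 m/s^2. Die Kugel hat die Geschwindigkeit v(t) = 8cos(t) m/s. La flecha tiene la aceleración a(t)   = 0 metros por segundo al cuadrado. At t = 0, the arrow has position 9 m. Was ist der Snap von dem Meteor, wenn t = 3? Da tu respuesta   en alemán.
Um dies zu lösen, müssen wir 1 Ableitung unserer Gleichung für den Ruck j(t) = -30 nehmen. Durch Ableiten von dem Ruck erhalten wir den Snap: s(t) = 0. Wir haben den Snap s(t) = 0. Durch Einsetzen von t = 3: s(3) = 0.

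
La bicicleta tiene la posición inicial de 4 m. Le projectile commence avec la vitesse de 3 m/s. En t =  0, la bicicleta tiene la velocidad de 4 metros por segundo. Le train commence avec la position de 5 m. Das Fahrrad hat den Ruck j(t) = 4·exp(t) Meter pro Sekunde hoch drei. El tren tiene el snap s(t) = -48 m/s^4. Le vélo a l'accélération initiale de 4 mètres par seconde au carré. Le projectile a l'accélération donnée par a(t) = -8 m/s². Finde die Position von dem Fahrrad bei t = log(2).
Wir müssen unsere Gleichung für den Ruck j(t) = 4·exp(t) 3-mal integrieren. Mit ∫j(t)dt und Anwendung von a(0) = 4, finden wir a(t) = 4·exp(t). Die Stammfunktion von der Beschleunigung, mit v(0) = 4, ergibt die Geschwindigkeit: v(t) = 4·exp(t). Die Stammfunktion von der Geschwindigkeit ist die Position. Mit x(0) = 4 erhalten wir x(t) = 4·exp(t). Mit x(t) = 4·exp(t) und Einsetzen von t = log(2), finden wir x = 8.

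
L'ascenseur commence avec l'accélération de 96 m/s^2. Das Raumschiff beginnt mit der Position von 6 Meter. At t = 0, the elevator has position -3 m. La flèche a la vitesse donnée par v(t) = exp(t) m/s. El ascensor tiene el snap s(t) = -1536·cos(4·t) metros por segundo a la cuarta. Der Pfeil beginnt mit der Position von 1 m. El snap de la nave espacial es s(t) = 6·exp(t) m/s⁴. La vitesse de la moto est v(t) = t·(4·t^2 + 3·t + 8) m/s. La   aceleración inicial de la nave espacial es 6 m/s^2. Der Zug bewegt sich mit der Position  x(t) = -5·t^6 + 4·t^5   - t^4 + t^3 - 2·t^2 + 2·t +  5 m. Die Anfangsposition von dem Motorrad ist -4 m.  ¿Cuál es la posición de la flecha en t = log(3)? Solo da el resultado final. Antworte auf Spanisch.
La posición en t = log(3) es x = 3.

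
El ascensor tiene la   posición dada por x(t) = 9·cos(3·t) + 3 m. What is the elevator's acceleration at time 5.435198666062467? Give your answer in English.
We must differentiate our position equation x(t) = 9·cos(3·t) + 3 2 times. Taking d/dt of x(t), we find v(t) = -27·sin(3·t). The derivative of velocity gives acceleration: a(t) = -81·cos(3·t). Using a(t) = -81·cos(3·t) and substituting t = 5.435198666062467, we find a = 66.9602669332813.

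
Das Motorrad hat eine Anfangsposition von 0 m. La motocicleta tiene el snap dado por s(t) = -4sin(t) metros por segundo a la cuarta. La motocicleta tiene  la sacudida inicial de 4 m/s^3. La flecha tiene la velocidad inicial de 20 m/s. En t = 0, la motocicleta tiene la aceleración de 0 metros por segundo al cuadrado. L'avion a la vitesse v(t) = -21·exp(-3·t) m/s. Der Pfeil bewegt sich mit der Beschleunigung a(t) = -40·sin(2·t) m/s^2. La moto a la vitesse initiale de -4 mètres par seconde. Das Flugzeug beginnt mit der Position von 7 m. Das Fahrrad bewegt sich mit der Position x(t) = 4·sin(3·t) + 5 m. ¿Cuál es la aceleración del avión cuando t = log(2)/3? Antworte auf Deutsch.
Ausgehend von der Geschwindigkeit v(t) = -21·exp(-3·t), nehmen wir 1 Ableitung. Mit d/dt von v(t) finden wir a(t) = 63·exp(-3·t). Mit a(t) = 63·exp(-3·t) und Einsetzen von t = log(2)/3, finden wir a = 63/2.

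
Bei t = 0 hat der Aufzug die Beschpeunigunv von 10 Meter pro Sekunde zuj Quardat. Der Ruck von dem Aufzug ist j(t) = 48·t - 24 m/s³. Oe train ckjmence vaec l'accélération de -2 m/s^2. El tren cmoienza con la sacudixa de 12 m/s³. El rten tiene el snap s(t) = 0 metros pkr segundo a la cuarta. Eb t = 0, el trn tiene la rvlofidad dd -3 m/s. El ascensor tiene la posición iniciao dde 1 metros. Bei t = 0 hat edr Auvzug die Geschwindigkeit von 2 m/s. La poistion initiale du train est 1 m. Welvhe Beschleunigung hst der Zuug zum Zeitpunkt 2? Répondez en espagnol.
Para resolver esto, necesitamos tomar 2 integrales de nuestra ecuación del snap s(t) = 0. La integral del snap es la sacudida. Usando j(0) = 12, obtenemos j(t) = 12. Tomando ∫j(t)dt y aplicando a(0) = -2, encontramos a(t) = 12·t - 2. Usando a(t) = 12·t - 2 y sustituyendo t = 2, encontramos a = 22.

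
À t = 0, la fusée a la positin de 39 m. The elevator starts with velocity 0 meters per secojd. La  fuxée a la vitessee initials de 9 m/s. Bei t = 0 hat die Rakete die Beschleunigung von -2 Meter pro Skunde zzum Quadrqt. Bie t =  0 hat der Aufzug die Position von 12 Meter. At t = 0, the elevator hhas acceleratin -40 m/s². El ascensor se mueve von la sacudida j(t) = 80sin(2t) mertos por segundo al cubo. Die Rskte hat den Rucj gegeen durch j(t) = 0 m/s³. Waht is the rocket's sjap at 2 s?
We must differentiate our jerk equation j(t) = 0 1 time. The derivative of jerk gives snap: s(t) = 0. We have snap s(t) = 0. Substituting t = 2: s(2) = 0.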